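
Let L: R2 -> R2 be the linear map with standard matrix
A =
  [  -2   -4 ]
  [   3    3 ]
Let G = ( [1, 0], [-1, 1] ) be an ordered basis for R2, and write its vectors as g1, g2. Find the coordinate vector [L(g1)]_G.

Column 1 of [L]_G is the G-coordinate vector of L(g1).
In standard coordinates L(g1) = A g1 = [-2, 3].
Converting to G: [-2, 3] = g1 + 3g2, so the coordinate vector is [1, 3].

[1, 3]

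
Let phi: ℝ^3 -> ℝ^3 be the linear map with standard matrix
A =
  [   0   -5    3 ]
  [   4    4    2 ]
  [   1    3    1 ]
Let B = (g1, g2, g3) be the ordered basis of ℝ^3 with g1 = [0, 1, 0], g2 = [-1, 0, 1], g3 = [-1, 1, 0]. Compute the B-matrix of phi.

[[2, 1, -3], [3, 0, 2], [2, -3, 3]]

Let P have columns g1, ..., g3. Then [phi]_B = P^(-1) A P.
Here det P = -1, so P^(-1) is integer; computing A P first and then P^(-1)(A P) gives [[2, 1, -3], [3, 0, 2], [2, -3, 3]].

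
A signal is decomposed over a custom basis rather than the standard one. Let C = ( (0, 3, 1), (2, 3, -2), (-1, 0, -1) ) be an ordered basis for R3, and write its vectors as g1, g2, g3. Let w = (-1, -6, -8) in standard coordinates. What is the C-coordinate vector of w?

(-3, 1, 3)

We seek scalars with c_1 g1 + ... + c_3 g3 = w; equivalently solve M c = w where the columns of M are g1, ..., g3.
Row-reducing the augmented matrix [M | w] gives c = (-3, 1, 3).
Check: -3g1 + g2 + 3g3 = (-1, -6, -8).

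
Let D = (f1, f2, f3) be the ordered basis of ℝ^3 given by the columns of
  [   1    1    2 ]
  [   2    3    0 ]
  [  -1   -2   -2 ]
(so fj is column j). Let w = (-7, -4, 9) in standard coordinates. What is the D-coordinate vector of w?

Write w = c_1 f1 + ... + c_3 f3 and solve for the c_i.
Gaussian elimination on [M | w] yields c = (1, -2, -3).
Check: f1 - 2f2 - 3f3 = (-7, -4, 9).

(1, -2, -3)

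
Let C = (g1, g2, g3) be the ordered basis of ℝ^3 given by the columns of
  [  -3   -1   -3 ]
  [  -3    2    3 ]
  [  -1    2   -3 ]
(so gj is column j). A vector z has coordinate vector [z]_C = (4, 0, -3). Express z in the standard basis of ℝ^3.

By definition z = 4g1 + 0·g2 - 3g3.
Summing componentwise gives (-3, -21, 5).

(-3, -21, 5)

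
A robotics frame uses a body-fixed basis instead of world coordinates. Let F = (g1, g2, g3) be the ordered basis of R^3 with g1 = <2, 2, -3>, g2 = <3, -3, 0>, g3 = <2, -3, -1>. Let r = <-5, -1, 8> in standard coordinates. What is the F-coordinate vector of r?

[r]_F is the unique c with M c = r, where M has columns g1, ..., g3.
Solving this 3x3 system gives c = (-2, 1, -2).
Check: -2g1 + g2 - 2g3 = <-5, -1, 8>.

<-2, 1, -2>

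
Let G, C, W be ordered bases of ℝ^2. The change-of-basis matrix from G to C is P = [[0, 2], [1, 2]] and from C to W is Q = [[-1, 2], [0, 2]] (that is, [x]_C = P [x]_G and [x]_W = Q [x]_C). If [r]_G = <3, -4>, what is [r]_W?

Apply P to get C-coordinates <-8, -5>, then Q to get W-coordinates.
The result is [r]_W = <-2, -10>.

<-2, -10>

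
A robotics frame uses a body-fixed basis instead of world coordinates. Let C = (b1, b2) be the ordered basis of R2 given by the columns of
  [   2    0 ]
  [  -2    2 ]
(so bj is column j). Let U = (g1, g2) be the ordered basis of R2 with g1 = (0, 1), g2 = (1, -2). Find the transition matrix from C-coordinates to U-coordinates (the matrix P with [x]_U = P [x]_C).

[[2, 2], [2, 0]]

Let M have columns bj and N have columns gj. Then for every x, N [x]_U = x = M [x]_C, so P = N^(-1) M.
Since det N = -1, N^(-1) has integer entries; multiplying gives P = [[2, 2], [2, 0]].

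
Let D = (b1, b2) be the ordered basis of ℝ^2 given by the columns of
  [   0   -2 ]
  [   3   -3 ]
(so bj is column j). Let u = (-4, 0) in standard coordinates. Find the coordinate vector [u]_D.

Write u = c_1 b1 + c_2 b2 and solve for the c_i.
System: 0c_1 - 2c_2 = -4, 3c_1 - 3c_2 = 0; solving gives c_1 = 2, c_2 = 2.
Check: 2b1 + 2b2 = (-4, 0).

(2, 2)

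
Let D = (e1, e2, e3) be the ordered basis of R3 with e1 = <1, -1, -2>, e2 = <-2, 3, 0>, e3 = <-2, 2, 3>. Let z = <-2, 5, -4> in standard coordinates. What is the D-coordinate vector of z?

<-4, 3, -4>

[z]_D is the unique c with M c = z, where M has columns e1, ..., e3.
Solving this 3x3 system gives c = (-4, 3, -4).
Check: -4e1 + 3e2 - 4e3 = <-2, 5, -4>.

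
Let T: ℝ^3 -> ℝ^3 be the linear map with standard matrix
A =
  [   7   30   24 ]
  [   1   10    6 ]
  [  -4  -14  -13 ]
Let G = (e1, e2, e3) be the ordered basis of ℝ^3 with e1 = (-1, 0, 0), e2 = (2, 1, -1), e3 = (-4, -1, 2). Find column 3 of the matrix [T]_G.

Column 3 of [T]_G is the G-coordinate vector of T(e3).
In standard coordinates T(e3) = A e3 = (-10, -2, 4).
Converting to G: (-10, -2, 4) = 2e1 + 0·e2 + 2e3, so the coordinate vector is (2, 0, 2).

(2, 0, 2)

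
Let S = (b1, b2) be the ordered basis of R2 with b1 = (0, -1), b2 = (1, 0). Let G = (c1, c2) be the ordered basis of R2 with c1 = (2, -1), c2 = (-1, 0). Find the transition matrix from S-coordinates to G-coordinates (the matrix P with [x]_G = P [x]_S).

[[1, 0], [2, -1]]

Let M have columns bj and N have columns cj. Then for every x, N [x]_G = x = M [x]_S, so P = N^(-1) M.
Since det N = -1, N^(-1) has integer entries; multiplying gives P = [[1, 0], [2, -1]].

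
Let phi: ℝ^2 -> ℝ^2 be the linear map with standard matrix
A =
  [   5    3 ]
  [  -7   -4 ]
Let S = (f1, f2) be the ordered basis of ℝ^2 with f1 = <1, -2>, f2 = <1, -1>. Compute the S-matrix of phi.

[[0, 1], [-1, 1]]

With P the matrix whose columns are f1, f2, [phi]_S = P^(-1) A P.
Column by column: phi(f1) = A f1 = <-1, 1>; its S-coordinates <0, -1> give column 1.
Continuing for each basis vector yields [phi]_S = [[0, 1], [-1, 1]].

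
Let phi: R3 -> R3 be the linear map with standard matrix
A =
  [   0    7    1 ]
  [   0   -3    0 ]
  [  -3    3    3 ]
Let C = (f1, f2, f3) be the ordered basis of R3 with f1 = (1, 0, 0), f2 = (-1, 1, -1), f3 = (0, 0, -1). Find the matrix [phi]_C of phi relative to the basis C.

The j-th column of [phi]_C is [phi(fj)]_C.
phi(f1) = A f1 = (0, 0, -3) = 0·f1 + 0·f2 + 3f3, so column 1 is (0, 0, 3).
Repeating for f2, f3 and assembling the columns gives [[0, 3, -1], [0, -3, 0], [3, 0, 3]].

[[0, 3, -1], [0, -3, 0], [3, 0, 3]]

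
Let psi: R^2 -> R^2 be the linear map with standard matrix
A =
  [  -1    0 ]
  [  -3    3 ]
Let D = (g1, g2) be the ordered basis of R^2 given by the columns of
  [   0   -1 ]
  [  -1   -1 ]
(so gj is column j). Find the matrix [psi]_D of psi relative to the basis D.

The j-th column of [psi]_D is [psi(gj)]_D.
psi(g1) = A g1 = [0, -3] = 3g1 + 0·g2, so column 1 is [3, 0].
Repeating for g2 and assembling the columns gives [[3, 1], [0, -1]].

[[3, 1], [0, -1]]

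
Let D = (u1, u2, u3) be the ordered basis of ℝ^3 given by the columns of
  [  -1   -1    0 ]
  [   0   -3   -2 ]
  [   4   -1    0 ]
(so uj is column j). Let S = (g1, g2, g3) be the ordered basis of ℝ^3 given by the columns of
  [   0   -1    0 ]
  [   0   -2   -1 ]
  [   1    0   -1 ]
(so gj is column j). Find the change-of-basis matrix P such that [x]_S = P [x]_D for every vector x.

Take x = uj: its D-coordinates are the j-th standard unit vector, so P e_j — column j of P — equals [uj]_S.
u1 = 2g1 + g2 - 2g3, giving column 1 = [2, 1, -2]; repeating for each j gives P = [[2, 0, 2], [1, 1, 0], [-2, 1, 2]].

[[2, 0, 2], [1, 1, 0], [-2, 1, 2]]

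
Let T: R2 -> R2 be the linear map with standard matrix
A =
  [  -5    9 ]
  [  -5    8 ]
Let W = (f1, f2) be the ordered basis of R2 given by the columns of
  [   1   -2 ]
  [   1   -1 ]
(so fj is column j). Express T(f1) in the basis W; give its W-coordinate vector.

(2, -1)

Column 1 of [T]_W is the W-coordinate vector of T(f1).
In standard coordinates T(f1) = A f1 = (4, 3).
Converting to W: (4, 3) = 2f1 - f2, so the coordinate vector is (2, -1).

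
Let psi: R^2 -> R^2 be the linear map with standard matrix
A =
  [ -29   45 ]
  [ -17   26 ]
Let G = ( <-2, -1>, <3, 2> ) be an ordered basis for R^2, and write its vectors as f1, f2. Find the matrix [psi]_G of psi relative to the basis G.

[[-2, -3], [3, -1]]

With P the matrix whose columns are f1, f2, [psi]_G = P^(-1) A P.
Column by column: psi(f1) = A f1 = <13, 8>; its G-coordinates <-2, 3> give column 1.
Continuing for each basis vector yields [psi]_G = [[-2, -3], [3, -1]].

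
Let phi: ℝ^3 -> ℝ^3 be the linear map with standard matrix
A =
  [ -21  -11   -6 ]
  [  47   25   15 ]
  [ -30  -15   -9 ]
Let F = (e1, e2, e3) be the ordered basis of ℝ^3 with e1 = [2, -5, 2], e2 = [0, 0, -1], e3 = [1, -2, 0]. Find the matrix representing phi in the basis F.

The j-th column of [phi]_F is [phi(ej)]_F.
phi(e1) = A e1 = [1, -1, -3] = -e1 + e2 + 3e3, so column 1 is [-1, 1, 3].
Repeating for e2, e3 and assembling the columns gives [[-1, 3, 1], [1, -3, 2], [3, 0, -1]].

[[-1, 3, 1], [1, -3, 2], [3, 0, -1]]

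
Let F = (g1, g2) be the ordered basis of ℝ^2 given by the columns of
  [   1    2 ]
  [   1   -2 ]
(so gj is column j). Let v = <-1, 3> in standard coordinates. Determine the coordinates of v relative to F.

<1, -1>

We seek scalars with c_1 g1 + c_2 g2 = v; equivalently solve M c = v where the columns of M are g1, g2.
System: c_1 + 2c_2 = -1, c_1 - 2c_2 = 3; solving gives c_1 = 1, c_2 = -1.
Check: g1 - g2 = <-1, 3>.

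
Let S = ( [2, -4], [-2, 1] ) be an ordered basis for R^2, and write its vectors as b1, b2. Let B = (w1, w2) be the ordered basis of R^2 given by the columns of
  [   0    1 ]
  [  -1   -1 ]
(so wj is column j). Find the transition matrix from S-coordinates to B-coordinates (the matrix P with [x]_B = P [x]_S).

[[2, 1], [2, -2]]

Column j of P is [bj]_B, since P maps S-coordinates to B-coordinates.
Expressing b1 in B: b1 = 2w1 + 2w2, so column 1 of P is [2, 2].
Doing the same for each bj gives P = [[2, 1], [2, -2]].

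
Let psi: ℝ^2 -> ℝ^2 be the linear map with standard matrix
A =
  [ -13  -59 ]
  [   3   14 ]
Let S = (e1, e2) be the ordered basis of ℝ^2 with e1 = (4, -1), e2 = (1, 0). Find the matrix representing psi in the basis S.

[[2, -3], [-1, -1]]

The j-th column of [psi]_S is [psi(ej)]_S.
psi(e1) = A e1 = (7, -2) = 2e1 - e2, so column 1 is (2, -1).
Repeating for e2 and assembling the columns gives [[2, -3], [-1, -1]].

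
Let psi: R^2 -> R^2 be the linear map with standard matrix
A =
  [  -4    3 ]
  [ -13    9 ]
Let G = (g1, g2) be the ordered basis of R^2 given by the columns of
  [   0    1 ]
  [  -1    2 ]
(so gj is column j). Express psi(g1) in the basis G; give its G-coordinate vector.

Column 1 of [psi]_G is the G-coordinate vector of psi(g1).
In standard coordinates psi(g1) = A g1 = [-3, -9].
Converting to G: [-3, -9] = 3g1 - 3g2, so the coordinate vector is [3, -3].

[3, -3]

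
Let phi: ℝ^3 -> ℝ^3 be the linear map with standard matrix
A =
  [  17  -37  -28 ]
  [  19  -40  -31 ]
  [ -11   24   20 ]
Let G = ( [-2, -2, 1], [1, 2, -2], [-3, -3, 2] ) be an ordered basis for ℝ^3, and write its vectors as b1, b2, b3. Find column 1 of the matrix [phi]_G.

Compute phi(b1) = A b1 = [12, 11, -6] in standard coordinates.
Then write this in G-coordinates: solve for y in y_1 b1 + ... + y_3 b3 = [12, 11, -6].
This gives y = [-2, -1, -3], which is column 1 of [phi]_G.

[-2, -1, -3]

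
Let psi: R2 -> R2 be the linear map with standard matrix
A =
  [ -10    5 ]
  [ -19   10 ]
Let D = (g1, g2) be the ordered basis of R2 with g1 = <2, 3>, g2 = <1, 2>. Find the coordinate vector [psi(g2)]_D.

<-1, 2>

Compute psi(g2) = A g2 = <0, 1> in standard coordinates.
Then write this in D-coordinates: solve for y in y_1 g1 + y_2 g2 = <0, 1>.
This gives y = <-1, 2>, which is column 2 of [psi]_D.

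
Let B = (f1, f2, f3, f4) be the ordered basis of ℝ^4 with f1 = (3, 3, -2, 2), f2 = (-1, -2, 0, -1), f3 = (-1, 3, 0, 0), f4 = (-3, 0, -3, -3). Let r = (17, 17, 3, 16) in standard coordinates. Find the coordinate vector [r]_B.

We seek scalars with c_1 f1 + ... + c_4 f4 = r; equivalently solve M c = r where the columns of M are f1, ..., f4.
Solving this 4x4 system gives c = (3, -1, 2, -3).
Check: 3f1 - f2 + 2f3 - 3f4 = (17, 17, 3, 16).

(3, -1, 2, -3)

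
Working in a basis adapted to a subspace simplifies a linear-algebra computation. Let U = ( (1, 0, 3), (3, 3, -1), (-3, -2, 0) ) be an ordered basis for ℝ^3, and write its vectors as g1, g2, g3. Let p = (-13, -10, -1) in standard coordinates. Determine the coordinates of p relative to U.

We seek scalars with c_1 g1 + ... + c_3 g3 = p; equivalently solve M c = p where the columns of M are g1, ..., g3.
Row-reducing the augmented matrix [M | p] gives c = (-1, -2, 2).
Check: -g1 - 2g2 + 2g3 = (-13, -10, -1).

(-1, -2, 2)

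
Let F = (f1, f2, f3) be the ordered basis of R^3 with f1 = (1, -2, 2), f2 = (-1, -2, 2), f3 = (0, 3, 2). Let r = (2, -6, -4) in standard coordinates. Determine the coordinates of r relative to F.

(1, -1, -2)

[r]_F is the unique c with M c = r, where M has columns f1, ..., f3.
Gaussian elimination on [M | r] yields c = (1, -1, -2).
Check: f1 - f2 - 2f3 = (2, -6, -4).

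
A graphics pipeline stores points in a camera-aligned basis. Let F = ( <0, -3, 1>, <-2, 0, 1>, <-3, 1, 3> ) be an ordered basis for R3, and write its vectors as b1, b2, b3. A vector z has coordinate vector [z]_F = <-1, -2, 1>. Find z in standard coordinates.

<1, 4, 0>

The coordinates say z = -b1 - 2b2 + b3; adding the scaled basis vectors gives <1, 4, 0>.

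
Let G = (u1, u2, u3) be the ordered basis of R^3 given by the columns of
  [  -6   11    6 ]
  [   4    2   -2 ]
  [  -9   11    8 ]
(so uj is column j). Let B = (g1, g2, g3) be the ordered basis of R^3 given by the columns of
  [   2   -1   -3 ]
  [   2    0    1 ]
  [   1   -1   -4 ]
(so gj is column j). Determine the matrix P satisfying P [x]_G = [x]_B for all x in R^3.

[[1, 2, 0], [2, -1, 0], [2, -2, -2]]

Let M have columns uj and N have columns gj. Then for every x, N [x]_B = x = M [x]_G, so P = N^(-1) M.
Since det N = -1, N^(-1) has integer entries; multiplying gives P = [[1, 2, 0], [2, -1, 0], [2, -2, -2]].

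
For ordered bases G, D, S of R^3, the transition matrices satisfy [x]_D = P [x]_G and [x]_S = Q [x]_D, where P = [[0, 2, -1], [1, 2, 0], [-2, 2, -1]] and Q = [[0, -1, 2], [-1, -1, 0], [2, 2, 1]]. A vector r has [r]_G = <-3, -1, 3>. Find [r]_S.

<7, 10, -19>

First [r]_D = P [r]_G = <-5, -5, 1>.
Then [r]_S = Q [r]_D = <7, 10, -19>.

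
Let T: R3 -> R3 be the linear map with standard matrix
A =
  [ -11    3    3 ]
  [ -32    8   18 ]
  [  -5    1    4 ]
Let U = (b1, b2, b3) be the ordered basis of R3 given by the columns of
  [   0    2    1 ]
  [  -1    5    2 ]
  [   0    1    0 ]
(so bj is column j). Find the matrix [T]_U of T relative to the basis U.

[[1, -3, 3], [-1, -1, -3], [-1, -2, 1]]

With P the matrix whose columns are b1, ..., b3, [T]_U = P^(-1) A P.
Column by column: T(b1) = A b1 = (-3, -8, -1); its U-coordinates (1, -1, -1) give column 1.
Continuing for each basis vector yields [T]_U = [[1, -3, 3], [-1, -1, -3], [-1, -2, 1]].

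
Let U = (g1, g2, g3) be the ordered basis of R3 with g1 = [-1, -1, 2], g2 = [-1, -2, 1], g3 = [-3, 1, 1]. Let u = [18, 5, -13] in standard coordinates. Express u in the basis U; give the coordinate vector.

[u]_U is the unique c with M c = u, where M has columns g1, ..., g3.
Solving this 3x3 system gives c = (-3, -3, -4).
Check: -3g1 - 3g2 - 4g3 = [18, 5, -13].

[-3, -3, -4]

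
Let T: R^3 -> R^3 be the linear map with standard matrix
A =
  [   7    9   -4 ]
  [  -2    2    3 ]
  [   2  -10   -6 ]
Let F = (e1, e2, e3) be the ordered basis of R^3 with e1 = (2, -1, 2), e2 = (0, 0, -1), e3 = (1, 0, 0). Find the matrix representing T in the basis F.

With P the matrix whose columns are e1, ..., e3, [T]_F = P^(-1) A P.
Column by column: T(e1) = A e1 = (-3, 0, 2); its F-coordinates (0, -2, -3) give column 1.
Continuing for each basis vector yields [T]_F = [[0, 3, 2], [-2, 0, 2], [-3, -2, 3]].

[[0, 3, 2], [-2, 0, 2], [-3, -2, 3]]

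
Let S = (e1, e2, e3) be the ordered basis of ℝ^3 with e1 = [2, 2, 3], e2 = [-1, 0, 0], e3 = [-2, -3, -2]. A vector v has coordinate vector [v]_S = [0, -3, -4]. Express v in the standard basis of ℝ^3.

By definition v = 0·e1 - 3e2 - 4e3.
Summing componentwise gives [11, 12, 8].

[11, 12, 8]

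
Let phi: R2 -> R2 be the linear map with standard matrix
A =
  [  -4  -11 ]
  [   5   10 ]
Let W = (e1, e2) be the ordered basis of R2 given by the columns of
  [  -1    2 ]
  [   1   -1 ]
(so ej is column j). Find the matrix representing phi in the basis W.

[[3, 3], [-2, 3]]

With P the matrix whose columns are e1, e2, [phi]_W = P^(-1) A P.
Column by column: phi(e1) = A e1 = (-7, 5); its W-coordinates (3, -2) give column 1.
Continuing for each basis vector yields [phi]_W = [[3, 3], [-2, 3]].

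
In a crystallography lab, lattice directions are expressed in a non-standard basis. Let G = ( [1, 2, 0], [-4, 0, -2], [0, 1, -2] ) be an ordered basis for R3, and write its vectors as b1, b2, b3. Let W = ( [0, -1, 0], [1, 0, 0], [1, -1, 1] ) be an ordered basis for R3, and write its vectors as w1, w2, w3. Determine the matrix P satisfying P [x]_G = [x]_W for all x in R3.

Let M have columns bj and N have columns wj. Then for every x, N [x]_W = x = M [x]_G, so P = N^(-1) M.
Since det N = 1, N^(-1) has integer entries; multiplying gives P = [[-2, 2, 1], [1, -2, 2], [0, -2, -2]].

[[-2, 2, 1], [1, -2, 2], [0, -2, -2]]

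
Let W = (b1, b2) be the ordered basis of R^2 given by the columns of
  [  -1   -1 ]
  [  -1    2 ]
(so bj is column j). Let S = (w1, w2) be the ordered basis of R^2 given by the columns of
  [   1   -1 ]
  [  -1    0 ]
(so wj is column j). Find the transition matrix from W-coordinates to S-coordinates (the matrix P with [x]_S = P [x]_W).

[[1, -2], [2, -1]]

Take x = bj: its W-coordinates are the j-th standard unit vector, so P e_j — column j of P — equals [bj]_S.
b1 = w1 + 2w2, giving column 1 = <1, 2>; repeating for each j gives P = [[1, -2], [2, -1]].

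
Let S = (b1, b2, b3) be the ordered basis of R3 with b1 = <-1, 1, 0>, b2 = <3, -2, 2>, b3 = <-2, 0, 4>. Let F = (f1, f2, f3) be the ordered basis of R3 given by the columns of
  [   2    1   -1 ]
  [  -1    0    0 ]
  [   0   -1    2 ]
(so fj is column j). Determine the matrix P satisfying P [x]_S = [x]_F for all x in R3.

Let M have columns bj and N have columns fj. Then for every x, N [x]_F = x = M [x]_S, so P = N^(-1) M.
Since det N = 1, N^(-1) has integer entries; multiplying gives P = [[-1, 2, 0], [2, 0, 0], [1, 1, 2]].

[[-1, 2, 0], [2, 0, 0], [1, 1, 2]]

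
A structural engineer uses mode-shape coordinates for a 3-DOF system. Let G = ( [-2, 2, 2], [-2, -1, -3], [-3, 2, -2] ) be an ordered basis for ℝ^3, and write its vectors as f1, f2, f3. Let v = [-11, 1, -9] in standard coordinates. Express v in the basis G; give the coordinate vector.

[1, 3, 1]

[v]_G is the unique c with M c = v, where M has columns f1, ..., f3.
Solving this 3x3 system gives c = (1, 3, 1).
Check: f1 + 3f2 + f3 = [-11, 1, -9].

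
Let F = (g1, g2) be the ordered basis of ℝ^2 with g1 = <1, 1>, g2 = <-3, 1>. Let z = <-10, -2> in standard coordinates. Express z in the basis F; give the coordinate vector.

<-4, 2>

Write z = c_1 g1 + c_2 g2 and solve for the c_i.
System: c_1 - 3c_2 = -10, c_1 + c_2 = -2; solving gives c_1 = -4, c_2 = 2.
Check: -4g1 + 2g2 = <-10, -2>.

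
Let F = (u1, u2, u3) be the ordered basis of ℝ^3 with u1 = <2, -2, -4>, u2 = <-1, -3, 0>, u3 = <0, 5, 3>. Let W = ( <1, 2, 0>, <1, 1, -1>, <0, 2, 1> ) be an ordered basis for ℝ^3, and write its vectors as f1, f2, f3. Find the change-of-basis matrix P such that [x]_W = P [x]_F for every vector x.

Take x = uj: its F-coordinates are the j-th standard unit vector, so P e_j — column j of P — equals [uj]_W.
u1 = 0·f1 + 2f2 - 2f3, giving column 1 = <0, 2, -2>; repeating for each j gives P = [[0, 0, 1], [2, -1, -1], [-2, -1, 2]].

[[0, 0, 1], [2, -1, -1], [-2, -1, 2]]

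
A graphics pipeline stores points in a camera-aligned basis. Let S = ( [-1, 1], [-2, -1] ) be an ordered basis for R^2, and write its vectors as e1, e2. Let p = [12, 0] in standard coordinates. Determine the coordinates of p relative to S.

[-4, -4]

Write p = c_1 e1 + c_2 e2 and solve for the c_i.
System: -c_1 - 2c_2 = 12, c_1 - c_2 = 0; solving gives c_1 = -4, c_2 = -4.
Check: -4e1 - 4e2 = [12, 0].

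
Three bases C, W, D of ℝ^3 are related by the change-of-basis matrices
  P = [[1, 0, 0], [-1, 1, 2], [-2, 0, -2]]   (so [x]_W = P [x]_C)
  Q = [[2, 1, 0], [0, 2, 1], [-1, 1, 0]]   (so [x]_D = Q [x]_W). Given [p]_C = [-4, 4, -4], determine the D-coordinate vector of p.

Composing the changes, [p]_D = Q P [p]_C.
Q P = [[1, 1, 2], [-4, 2, 2], [-2, 1, 2]]; applying this to [-4, 4, -4] gives [-8, 16, 4].

[-8, 16, 4]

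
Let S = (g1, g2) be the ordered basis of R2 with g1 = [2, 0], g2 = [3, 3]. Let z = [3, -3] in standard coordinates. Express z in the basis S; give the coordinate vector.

Write z = c_1 g1 + c_2 g2 and solve for the c_i.
System: 2c_1 + 3c_2 = 3, 0c_1 + 3c_2 = -3; solving gives c_1 = 3, c_2 = -1.
Check: 3g1 - g2 = [3, -3].

[3, -1]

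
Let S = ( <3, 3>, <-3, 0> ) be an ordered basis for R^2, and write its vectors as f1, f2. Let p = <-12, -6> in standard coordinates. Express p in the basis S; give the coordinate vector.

[p]_S is the unique c with M c = p, where M has columns f1, f2.
System: 3c_1 - 3c_2 = -12, 3c_1 + 0c_2 = -6; solving gives c_1 = -2, c_2 = 2.
Check: -2f1 + 2f2 = <-12, -6>.

<-2, 2>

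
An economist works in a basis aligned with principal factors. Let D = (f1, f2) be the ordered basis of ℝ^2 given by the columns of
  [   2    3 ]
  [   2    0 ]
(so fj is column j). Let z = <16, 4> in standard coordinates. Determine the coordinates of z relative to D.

<2, 4>

Write z = c_1 f1 + c_2 f2 and solve for the c_i.
System: 2c_1 + 3c_2 = 16, 2c_1 + 0c_2 = 4; solving gives c_1 = 2, c_2 = 4.
Check: 2f1 + 4f2 = <16, 4>.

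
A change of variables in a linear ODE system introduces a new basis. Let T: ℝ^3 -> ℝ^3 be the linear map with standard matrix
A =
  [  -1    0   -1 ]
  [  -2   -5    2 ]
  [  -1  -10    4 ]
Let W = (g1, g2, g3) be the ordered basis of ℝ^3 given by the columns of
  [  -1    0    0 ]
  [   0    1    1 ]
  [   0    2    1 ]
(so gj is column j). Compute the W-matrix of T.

The j-th column of [T]_W is [T(gj)]_W.
T(g1) = A g1 = (1, 2, 1) = -g1 - g2 + 3g3, so column 1 is (-1, -1, 3).
Repeating for g2, g3 and assembling the columns gives [[-1, 2, 1], [-1, -1, -3], [3, 0, 0]].

[[-1, 2, 1], [-1, -1, -3], [3, 0, 0]]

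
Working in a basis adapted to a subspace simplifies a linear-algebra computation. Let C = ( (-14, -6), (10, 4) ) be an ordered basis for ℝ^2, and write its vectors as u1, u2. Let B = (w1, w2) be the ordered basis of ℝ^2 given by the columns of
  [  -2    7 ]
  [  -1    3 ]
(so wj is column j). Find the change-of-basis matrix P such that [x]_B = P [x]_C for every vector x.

[[0, 2], [-2, 2]]

Take x = uj: its C-coordinates are the j-th standard unit vector, so P e_j — column j of P — equals [uj]_B.
u1 = 0·w1 - 2w2, giving column 1 = (0, -2); repeating for each j gives P = [[0, 2], [-2, 2]].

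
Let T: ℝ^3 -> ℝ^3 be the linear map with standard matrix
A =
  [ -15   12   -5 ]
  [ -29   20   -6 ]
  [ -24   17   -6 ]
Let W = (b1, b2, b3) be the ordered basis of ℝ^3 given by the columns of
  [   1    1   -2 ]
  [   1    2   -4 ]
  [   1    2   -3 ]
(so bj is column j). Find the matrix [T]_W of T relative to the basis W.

Let P have columns b1, ..., b3. Then [T]_W = P^(-1) A P.
Here det P = 1, so P^(-1) is integer; computing A P first and then P^(-1)(A P) gives [[-1, -1, -2], [-3, -2, 3], [2, -1, 2]].

[[-1, -1, -2], [-3, -2, 3], [2, -1, 2]]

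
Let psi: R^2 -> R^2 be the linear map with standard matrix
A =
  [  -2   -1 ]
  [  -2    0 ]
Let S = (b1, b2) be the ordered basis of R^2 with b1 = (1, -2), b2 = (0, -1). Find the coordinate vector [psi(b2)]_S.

(1, -2)

Compute psi(b2) = A b2 = (1, 0) in standard coordinates.
Then write this in S-coordinates: solve for y in y_1 b1 + y_2 b2 = (1, 0).
This gives y = (1, -2), which is column 2 of [psi]_S.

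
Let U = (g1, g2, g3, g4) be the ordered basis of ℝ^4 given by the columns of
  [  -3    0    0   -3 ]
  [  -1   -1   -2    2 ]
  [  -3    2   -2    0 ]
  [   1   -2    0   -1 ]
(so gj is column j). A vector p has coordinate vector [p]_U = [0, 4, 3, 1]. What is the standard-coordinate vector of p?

The coordinates say p = 0·g1 + 4g2 + 3g3 + g4; adding the scaled basis vectors gives [-3, -8, 2, -9].

[-3, -8, 2, -9]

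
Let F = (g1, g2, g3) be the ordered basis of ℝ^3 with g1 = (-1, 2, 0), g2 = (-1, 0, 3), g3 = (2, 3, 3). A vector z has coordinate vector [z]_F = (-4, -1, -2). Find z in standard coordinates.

The coordinates say z = -4g1 - g2 - 2g3; adding the scaled basis vectors gives (1, -14, -9).

(1, -14, -9)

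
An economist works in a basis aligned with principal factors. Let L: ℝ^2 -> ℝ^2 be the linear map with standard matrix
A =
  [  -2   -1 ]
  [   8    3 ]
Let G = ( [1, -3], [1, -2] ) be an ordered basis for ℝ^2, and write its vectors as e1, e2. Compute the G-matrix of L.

[[-1, -2], [2, 2]]

Let P have columns e1, e2. Then [L]_G = P^(-1) A P.
Here det P = 1, so P^(-1) is integer; computing A P first and then P^(-1)(A P) gives [[-1, -2], [2, 2]].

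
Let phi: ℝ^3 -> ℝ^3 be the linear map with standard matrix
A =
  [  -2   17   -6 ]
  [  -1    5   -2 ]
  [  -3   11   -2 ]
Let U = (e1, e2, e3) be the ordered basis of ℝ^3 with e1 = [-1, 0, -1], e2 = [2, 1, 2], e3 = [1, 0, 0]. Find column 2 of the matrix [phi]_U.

[-3, -1, 0]

Compute phi(e2) = A e2 = [1, -1, 1] in standard coordinates.
Then write this in U-coordinates: solve for y in y_1 e1 + ... + y_3 e3 = [1, -1, 1].
This gives y = [-3, -1, 0], which is column 2 of [phi]_U.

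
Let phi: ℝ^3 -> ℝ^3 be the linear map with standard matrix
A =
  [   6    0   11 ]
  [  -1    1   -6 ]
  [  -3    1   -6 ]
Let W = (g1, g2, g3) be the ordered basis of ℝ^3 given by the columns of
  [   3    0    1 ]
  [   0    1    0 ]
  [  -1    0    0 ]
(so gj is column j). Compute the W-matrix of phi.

With P the matrix whose columns are g1, ..., g3, [phi]_W = P^(-1) A P.
Column by column: phi(g1) = A g1 = <7, 3, -3>; its W-coordinates <3, 3, -2> give column 1.
Continuing for each basis vector yields [phi]_W = [[3, -1, 3], [3, 1, -1], [-2, 3, -3]].

[[3, -1, 3], [3, 1, -1], [-2, 3, -3]]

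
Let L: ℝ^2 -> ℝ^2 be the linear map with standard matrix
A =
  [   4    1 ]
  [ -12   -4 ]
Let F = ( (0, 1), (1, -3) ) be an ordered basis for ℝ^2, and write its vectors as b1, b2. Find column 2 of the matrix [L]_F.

Column 2 of [L]_F is the F-coordinate vector of L(b2).
In standard coordinates L(b2) = A b2 = (1, 0).
Converting to F: (1, 0) = 3b1 + b2, so the coordinate vector is (3, 1).

(3, 1)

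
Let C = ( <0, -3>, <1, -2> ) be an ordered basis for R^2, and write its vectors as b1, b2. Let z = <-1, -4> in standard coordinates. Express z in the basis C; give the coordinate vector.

We seek scalars with c_1 b1 + c_2 b2 = z; equivalently solve M c = z where the columns of M are b1, b2.
System: 0c_1 + c_2 = -1, -3c_1 - 2c_2 = -4; solving gives c_1 = 2, c_2 = -1.
Check: 2b1 - b2 = <-1, -4>.

<2, -1>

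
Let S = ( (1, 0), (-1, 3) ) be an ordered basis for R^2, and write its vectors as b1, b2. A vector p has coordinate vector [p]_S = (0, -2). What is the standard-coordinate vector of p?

(2, -6)

The coordinates say p = 0·b1 - 2b2; adding the scaled basis vectors gives (2, -6).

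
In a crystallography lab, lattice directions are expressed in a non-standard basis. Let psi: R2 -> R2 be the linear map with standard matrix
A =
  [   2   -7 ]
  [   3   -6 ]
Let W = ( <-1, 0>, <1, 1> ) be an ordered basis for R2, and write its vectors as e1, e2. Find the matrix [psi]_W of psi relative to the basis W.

[[-1, 2], [-3, -3]]

With P the matrix whose columns are e1, e2, [psi]_W = P^(-1) A P.
Column by column: psi(e1) = A e1 = <-2, -3>; its W-coordinates <-1, -3> give column 1.
Continuing for each basis vector yields [psi]_W = [[-1, 2], [-3, -3]].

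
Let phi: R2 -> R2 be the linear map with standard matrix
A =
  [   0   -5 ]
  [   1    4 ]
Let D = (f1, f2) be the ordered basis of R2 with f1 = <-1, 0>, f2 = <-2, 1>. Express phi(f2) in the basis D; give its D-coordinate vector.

Column 2 of [phi]_D is the D-coordinate vector of phi(f2).
In standard coordinates phi(f2) = A f2 = <-5, 2>.
Converting to D: <-5, 2> = f1 + 2f2, so the coordinate vector is <1, 2>.

<1, 2>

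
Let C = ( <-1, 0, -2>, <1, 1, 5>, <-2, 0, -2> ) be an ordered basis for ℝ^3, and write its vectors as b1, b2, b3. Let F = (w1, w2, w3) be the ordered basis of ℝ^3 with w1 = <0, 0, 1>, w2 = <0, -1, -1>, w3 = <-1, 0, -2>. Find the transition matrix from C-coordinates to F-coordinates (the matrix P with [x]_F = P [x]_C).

Let M have columns bj and N have columns wj. Then for every x, N [x]_F = x = M [x]_C, so P = N^(-1) M.
Since det N = -1, N^(-1) has integer entries; multiplying gives P = [[0, 2, 2], [0, -1, 0], [1, -1, 2]].

[[0, 2, 2], [0, -1, 0], [1, -1, 2]]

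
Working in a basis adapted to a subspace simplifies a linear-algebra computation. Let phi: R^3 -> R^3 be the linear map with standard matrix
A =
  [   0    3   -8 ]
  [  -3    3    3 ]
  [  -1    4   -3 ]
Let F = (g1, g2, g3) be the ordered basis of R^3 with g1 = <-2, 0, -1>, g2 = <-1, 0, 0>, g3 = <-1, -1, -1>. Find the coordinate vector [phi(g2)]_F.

<2, -1, -3>

Compute phi(g2) = A g2 = <0, 3, 1> in standard coordinates.
Then write this in F-coordinates: solve for y in y_1 g1 + ... + y_3 g3 = <0, 3, 1>.
This gives y = <2, -1, -3>, which is column 2 of [phi]_F.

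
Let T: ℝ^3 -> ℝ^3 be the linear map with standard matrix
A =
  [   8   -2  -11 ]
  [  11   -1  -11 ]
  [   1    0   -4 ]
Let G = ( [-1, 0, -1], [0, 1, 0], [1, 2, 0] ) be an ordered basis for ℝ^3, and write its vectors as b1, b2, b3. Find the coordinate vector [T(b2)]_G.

[0, 3, -2]

Column 2 of [T]_G is the G-coordinate vector of T(b2).
In standard coordinates T(b2) = A b2 = [-2, -1, 0].
Converting to G: [-2, -1, 0] = 0·b1 + 3b2 - 2b3, so the coordinate vector is [0, 3, -2].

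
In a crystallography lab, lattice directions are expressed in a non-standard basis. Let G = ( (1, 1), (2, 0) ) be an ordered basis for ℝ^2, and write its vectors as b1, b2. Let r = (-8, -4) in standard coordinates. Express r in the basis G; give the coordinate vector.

(-4, -2)

Write r = c_1 b1 + c_2 b2 and solve for the c_i.
System: c_1 + 2c_2 = -8, c_1 + 0c_2 = -4; solving gives c_1 = -4, c_2 = -2.
Check: -4b1 - 2b2 = (-8, -4).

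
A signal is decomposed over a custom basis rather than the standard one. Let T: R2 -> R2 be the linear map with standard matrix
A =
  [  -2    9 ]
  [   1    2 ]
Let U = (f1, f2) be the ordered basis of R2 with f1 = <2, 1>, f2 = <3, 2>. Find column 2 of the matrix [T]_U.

Compute T(f2) = A f2 = <12, 7> in standard coordinates.
Then write this in U-coordinates: solve for y in y_1 f1 + y_2 f2 = <12, 7>.
This gives y = <3, 2>, which is column 2 of [T]_U.

<3, 2>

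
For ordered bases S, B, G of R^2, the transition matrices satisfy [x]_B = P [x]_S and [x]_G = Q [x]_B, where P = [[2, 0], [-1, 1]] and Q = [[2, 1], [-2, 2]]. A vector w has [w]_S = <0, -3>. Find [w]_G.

<-3, -6>

Apply P to get B-coordinates <0, -3>, then Q to get G-coordinates.
The result is [w]_G = <-3, -6>.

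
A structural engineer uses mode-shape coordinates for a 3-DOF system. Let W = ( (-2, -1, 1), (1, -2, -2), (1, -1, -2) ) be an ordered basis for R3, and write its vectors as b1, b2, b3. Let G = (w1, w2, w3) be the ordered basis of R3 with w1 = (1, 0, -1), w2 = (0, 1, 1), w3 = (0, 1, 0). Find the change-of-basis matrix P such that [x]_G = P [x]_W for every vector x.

[[-2, 1, 1], [-1, -1, -1], [0, -1, 0]]

Let M have columns bj and N have columns wj. Then for every x, N [x]_G = x = M [x]_W, so P = N^(-1) M.
Since det N = -1, N^(-1) has integer entries; multiplying gives P = [[-2, 1, 1], [-1, -1, -1], [0, -1, 0]].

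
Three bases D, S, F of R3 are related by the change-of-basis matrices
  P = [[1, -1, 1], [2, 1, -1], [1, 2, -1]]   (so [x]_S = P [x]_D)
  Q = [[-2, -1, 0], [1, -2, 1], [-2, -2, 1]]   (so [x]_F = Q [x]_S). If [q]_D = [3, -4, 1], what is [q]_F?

First [q]_S = P [q]_D = [8, 1, -6].
Then [q]_F = Q [q]_S = [-17, 0, -24].

[-17, 0, -24]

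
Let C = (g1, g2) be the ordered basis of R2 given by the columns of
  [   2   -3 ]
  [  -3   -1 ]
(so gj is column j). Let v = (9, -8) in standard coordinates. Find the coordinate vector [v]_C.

We seek scalars with c_1 g1 + c_2 g2 = v; equivalently solve M c = v where the columns of M are g1, g2.
System: 2c_1 - 3c_2 = 9, -3c_1 - c_2 = -8; solving gives c_1 = 3, c_2 = -1.
Check: 3g1 - g2 = (9, -8).

(3, -1)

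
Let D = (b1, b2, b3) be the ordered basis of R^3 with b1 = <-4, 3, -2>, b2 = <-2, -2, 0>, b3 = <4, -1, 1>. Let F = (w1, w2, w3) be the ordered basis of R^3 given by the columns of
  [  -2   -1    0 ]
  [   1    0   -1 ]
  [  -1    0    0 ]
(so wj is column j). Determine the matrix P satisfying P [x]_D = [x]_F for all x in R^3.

[[2, 0, -1], [0, 2, -2], [-1, 2, 0]]

Take x = bj: its D-coordinates are the j-th standard unit vector, so P e_j — column j of P — equals [bj]_F.
b1 = 2w1 + 0·w2 - w3, giving column 1 = <2, 0, -1>; repeating for each j gives P = [[2, 0, -1], [0, 2, -2], [-1, 2, 0]].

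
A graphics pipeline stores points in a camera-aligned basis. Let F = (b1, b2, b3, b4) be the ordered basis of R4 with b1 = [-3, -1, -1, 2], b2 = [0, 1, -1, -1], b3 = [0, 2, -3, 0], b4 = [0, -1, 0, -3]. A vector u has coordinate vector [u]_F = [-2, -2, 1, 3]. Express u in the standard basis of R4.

u = M [u]_F, where M has columns b1, ..., b4.
Carrying out the matrix-vector product, u = [6, -1, 1, -11].

[6, -1, 1, -11]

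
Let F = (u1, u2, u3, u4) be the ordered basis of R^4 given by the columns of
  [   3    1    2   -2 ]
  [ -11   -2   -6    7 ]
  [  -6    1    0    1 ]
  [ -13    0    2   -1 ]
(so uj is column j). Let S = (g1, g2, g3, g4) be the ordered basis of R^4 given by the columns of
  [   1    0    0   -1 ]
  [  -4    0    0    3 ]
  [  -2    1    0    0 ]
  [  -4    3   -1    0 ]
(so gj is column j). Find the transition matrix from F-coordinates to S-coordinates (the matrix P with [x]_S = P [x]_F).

Column j of P is [uj]_S, since P maps F-coordinates to S-coordinates.
Expressing u1 in S: u1 = 2g1 - 2g2 - g3 - g4, so column 1 of P is (2, -2, -1, -1).
Doing the same for each uj gives P = [[2, -1, 0, -1], [-2, -1, 0, -1], [-1, 1, -2, 2], [-1, -2, -2, 1]].

[[2, -1, 0, -1], [-2, -1, 0, -1], [-1, 1, -2, 2], [-1, -2, -2, 1]]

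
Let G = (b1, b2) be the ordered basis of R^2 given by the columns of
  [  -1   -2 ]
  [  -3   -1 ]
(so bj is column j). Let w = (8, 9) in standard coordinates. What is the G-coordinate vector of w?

We seek scalars with c_1 b1 + c_2 b2 = w; equivalently solve M c = w where the columns of M are b1, b2.
System: -c_1 - 2c_2 = 8, -3c_1 - c_2 = 9; solving gives c_1 = -2, c_2 = -3.
Check: -2b1 - 3b2 = (8, 9).

(-2, -3)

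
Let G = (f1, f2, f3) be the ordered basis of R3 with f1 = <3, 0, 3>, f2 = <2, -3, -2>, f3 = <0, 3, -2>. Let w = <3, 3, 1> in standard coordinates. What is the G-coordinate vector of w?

[w]_G is the unique c with M c = w, where M has columns f1, ..., f3.
Solving this 3x3 system gives c = (1, 0, 1).
Check: f1 + 0·f2 + f3 = <3, 3, 1>.

<1, 0, 1>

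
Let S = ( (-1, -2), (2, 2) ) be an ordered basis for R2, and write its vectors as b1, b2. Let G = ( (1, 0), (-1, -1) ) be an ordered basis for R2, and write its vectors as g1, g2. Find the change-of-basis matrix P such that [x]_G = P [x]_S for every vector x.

[[1, 0], [2, -2]]

Take x = bj: its S-coordinates are the j-th standard unit vector, so P e_j — column j of P — equals [bj]_G.
b1 = g1 + 2g2, giving column 1 = (1, 2); repeating for each j gives P = [[1, 0], [2, -2]].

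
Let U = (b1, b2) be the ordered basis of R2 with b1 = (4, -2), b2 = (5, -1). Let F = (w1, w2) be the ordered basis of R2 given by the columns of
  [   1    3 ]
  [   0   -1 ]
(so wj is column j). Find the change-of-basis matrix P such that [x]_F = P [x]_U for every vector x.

Column j of P is [bj]_F, since P maps U-coordinates to F-coordinates.
Expressing b1 in F: b1 = -2w1 + 2w2, so column 1 of P is (-2, 2).
Doing the same for each bj gives P = [[-2, 2], [2, 1]].

[[-2, 2], [2, 1]]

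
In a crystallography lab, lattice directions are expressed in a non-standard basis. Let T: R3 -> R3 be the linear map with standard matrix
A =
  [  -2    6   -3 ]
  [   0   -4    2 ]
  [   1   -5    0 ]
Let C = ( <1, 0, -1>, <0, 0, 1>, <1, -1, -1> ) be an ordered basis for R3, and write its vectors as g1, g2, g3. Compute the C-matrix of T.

[[-1, -1, -3], [2, -3, 1], [2, -2, -2]]

The j-th column of [T]_C is [T(gj)]_C.
T(g1) = A g1 = <1, -2, 1> = -g1 + 2g2 + 2g3, so column 1 is <-1, 2, 2>.
Repeating for g2, g3 and assembling the columns gives [[-1, -1, -3], [2, -3, 1], [2, -2, -2]].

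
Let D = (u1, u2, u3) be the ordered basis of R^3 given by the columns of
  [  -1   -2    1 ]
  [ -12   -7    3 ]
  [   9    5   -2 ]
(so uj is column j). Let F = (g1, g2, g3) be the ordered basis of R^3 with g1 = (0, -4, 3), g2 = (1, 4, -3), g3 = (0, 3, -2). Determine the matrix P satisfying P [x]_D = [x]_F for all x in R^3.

[[2, -1, 1], [-1, -2, 1], [0, -1, 1]]

Column j of P is [uj]_F, since P maps D-coordinates to F-coordinates.
Expressing u1 in F: u1 = 2g1 - g2 + 0·g3, so column 1 of P is (2, -1, 0).
Doing the same for each uj gives P = [[2, -1, 1], [-1, -2, 1], [0, -1, 1]].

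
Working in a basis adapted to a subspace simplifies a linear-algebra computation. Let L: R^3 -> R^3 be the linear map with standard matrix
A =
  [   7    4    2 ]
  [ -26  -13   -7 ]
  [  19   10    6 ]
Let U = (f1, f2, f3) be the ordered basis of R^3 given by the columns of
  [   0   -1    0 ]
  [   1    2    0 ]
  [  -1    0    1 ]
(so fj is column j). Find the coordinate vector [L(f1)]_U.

Column 1 of [L]_U is the U-coordinate vector of L(f1).
In standard coordinates L(f1) = A f1 = [2, -6, 4].
Converting to U: [2, -6, 4] = -2f1 - 2f2 + 2f3, so the coordinate vector is [-2, -2, 2].

[-2, -2, 2]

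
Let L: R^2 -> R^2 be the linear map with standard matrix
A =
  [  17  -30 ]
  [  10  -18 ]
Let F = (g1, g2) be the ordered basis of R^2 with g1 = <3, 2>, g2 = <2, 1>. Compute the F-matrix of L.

The j-th column of [L]_F is [L(gj)]_F.
L(g1) = A g1 = <-9, -6> = -3g1 + 0·g2, so column 1 is <-3, 0>.
Repeating for g2 and assembling the columns gives [[-3, 0], [0, 2]].

[[-3, 0], [0, 2]]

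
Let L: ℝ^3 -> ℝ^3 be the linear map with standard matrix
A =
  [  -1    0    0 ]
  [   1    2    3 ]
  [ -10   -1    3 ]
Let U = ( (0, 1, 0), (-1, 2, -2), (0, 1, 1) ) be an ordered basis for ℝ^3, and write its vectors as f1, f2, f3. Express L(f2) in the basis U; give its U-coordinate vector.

Column 2 of [L]_U is the U-coordinate vector of L(f2).
In standard coordinates L(f2) = A f2 = (1, -3, 2).
Converting to U: (1, -3, 2) = -f1 - f2 + 0·f3, so the coordinate vector is (-1, -1, 0).

(-1, -1, 0)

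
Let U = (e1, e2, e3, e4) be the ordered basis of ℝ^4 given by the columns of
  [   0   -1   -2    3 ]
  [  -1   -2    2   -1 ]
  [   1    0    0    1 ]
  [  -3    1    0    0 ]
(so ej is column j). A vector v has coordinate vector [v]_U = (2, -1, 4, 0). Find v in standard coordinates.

(-7, 8, 2, -7)

By definition v = 2e1 - e2 + 4e3 + 0·e4.
Summing componentwise gives (-7, 8, 2, -7).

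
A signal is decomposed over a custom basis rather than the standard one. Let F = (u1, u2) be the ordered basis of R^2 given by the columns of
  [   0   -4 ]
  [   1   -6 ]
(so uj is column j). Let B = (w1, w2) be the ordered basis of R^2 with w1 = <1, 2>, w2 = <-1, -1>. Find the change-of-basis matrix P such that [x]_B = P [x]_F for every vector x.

Take x = uj: its F-coordinates are the j-th standard unit vector, so P e_j — column j of P — equals [uj]_B.
u1 = w1 + w2, giving column 1 = <1, 1>; repeating for each j gives P = [[1, -2], [1, 2]].

[[1, -2], [1, 2]]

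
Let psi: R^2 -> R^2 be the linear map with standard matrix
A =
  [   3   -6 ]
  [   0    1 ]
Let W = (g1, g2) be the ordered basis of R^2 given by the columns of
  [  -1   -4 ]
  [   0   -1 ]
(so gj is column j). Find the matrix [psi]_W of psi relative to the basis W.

With P the matrix whose columns are g1, g2, [psi]_W = P^(-1) A P.
Column by column: psi(g1) = A g1 = [-3, 0]; its W-coordinates [3, 0] give column 1.
Continuing for each basis vector yields [psi]_W = [[3, 2], [0, 1]].

[[3, 2], [0, 1]]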